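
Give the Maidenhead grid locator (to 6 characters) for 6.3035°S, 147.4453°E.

QI33rq

Add 180° to longitude and 90° to latitude: 327.4453, 83.6965.
Field: 327.4453/20 → 16 → Q, 83.6965/10 → 8 → I; chars QI.
Square: 7.4453/2 → 3, 3.6965/1 → 3; chars 33.
Subsquare: 1.4453/0.0833333 → 17 → r, 0.6965/0.0416667 → 16 → q; chars rq.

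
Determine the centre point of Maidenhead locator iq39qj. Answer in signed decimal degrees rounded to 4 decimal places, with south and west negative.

79.3958, -12.6250

Field I=8, Q=16: +8·20° lon, +16·10° lat → SW at lon -20°, lat 70°.
Square 3, 9: +3·2° lon, +9·1° lat → SW at lon -14°, lat 79°.
Subsquare q=16, j=9: +16·0.0833333° lon, +9·0.0416667° lat → SW at lon -12.6667°, lat 79.375°.
Cell spans 0.0833333° lon × 0.0416667° lat. Centre is SW corner plus half of each.
latitude 79.3958, longitude -12.6250.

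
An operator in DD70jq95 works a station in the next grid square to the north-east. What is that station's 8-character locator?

Longitude extended square 9; +1 → 10, wraps to 0, carry into subsquare.
Longitude subsquare j = 9; +1 → 10 = k.
Latitude extended square 5; +1 → 6.

DD70kq06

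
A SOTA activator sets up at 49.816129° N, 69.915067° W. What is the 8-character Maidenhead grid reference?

FN59bt05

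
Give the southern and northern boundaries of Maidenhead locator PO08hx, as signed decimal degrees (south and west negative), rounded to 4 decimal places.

58.9583, 59.0000

Field P=15, O=14: +15·20° lon, +14·10° lat → SW at lon 120°, lat 50°.
Square 0, 8: +0·2° lon, +8·1° lat → SW at lon 120°, lat 58°.
Subsquare h=7, x=23: +7·0.0833333° lon, +23·0.0416667° lat → SW at lon 120.583°, lat 58.9583°.
Cell spans 0.0833333° lon × 0.0416667° lat.
south 58.9583, north 59.0000.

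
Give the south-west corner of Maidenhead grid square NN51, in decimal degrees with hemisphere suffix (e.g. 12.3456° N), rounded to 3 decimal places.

Field N=13, N=13: +13·20° lon, +13·10° lat → SW at lon 80°, lat 40°.
Square 5, 1: +5·2° lon, +1·1° lat → SW at lon 90°, lat 41°.
latitude 41.000° N, longitude 90.000° E.

41.000° N, 90.000° E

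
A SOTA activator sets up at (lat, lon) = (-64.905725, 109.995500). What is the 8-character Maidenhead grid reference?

Offset from 180°W / 90°S: lon 289.99550°, lat 25.09427°.
Field: lon ⌊289.99550/20⌋ = 14 → O; lat ⌊25.09427/10⌋ = 2 → C.
Square: lon ⌊9.99550/2⌋ = 4; lat ⌊5.09427/1⌋ = 5.
Subsquare: lon ⌊1.99550/0.0833333⌋ = 23 → x; lat ⌊0.09427/0.0416667⌋ = 2 → c.
Extended square: lon ⌊0.07883/0.00833333⌋ = 9; lat ⌊0.01094/0.00416667⌋ = 2.

OC45xc92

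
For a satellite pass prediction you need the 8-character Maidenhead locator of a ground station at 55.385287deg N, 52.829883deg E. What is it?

Offset from 180°W / 90°S: lon 232.82988°, lat 145.38529°.
Field: 232.82988/20 → 11 → L, 145.38529/10 → 14 → O; chars LO.
Square: 12.82988/2 → 6, 5.38529/1 → 5; chars 65.
Subsquare: 0.82988/0.0833333 → 9 → j, 0.38529/0.0416667 → 9 → j; chars jj.
Extended square: 0.07988/0.00833333 → 9, 0.01029/0.00416667 → 2; chars 92.

LO65jj92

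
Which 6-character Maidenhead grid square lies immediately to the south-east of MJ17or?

Longitude subsquare o = 14; +1 → 15 = p.
Latitude subsquare r = 17; −1 → 16 = q.

MJ17pq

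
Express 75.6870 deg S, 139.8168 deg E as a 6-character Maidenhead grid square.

Offset from 180°W / 90°S: lon 319.8168°, lat 14.3130°.
Field: 319.8168/20 → 15 → P, 14.3130/10 → 1 → B; chars PB.
Square: 19.8168/2 → 9, 4.3130/1 → 4; chars 94.
Subsquare: 1.8168/0.0833333 → 21 → v, 0.3130/0.0416667 → 7 → h; chars vh.

PB94vh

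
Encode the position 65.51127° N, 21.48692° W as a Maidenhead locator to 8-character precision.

HP95gm12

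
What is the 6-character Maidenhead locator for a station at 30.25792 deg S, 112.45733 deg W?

DF39sr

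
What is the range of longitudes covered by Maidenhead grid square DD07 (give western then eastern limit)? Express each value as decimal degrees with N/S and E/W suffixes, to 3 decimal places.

Field D=3, D=3: +3·20° lon, +3·10° lat → SW at lon -120°, lat -60°.
Square 0, 7: +0·2° lon, +7·1° lat → SW at lon -120°, lat -53°.
Cell spans 2° lon × 1° lat.
west 120.000° W, east 118.000° W.

120.000° W, 118.000° W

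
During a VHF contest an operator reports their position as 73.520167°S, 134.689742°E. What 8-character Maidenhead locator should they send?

PB76il25

Shift to the Maidenhead origin (180°W, 90°S): lon 314.68974, lat 16.47983.
Field: 314.68974/20 → 15 → P, 16.47983/10 → 1 → B; chars PB.
Square: 14.68974/2 → 7, 6.47983/1 → 6; chars 76.
Subsquare: 0.68974/0.0833333 → 8 → i, 0.47983/0.0416667 → 11 → l; chars il.
Extended square: 0.02308/0.00833333 → 2, 0.02150/0.00416667 → 5; chars 25.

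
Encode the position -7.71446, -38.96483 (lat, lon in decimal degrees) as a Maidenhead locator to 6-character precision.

HI02mg

Shift to the Maidenhead origin (180°W, 90°S): lon 141.0352, lat 82.2855.
Field (20°×10°, letters A–R): lon ⌊141.0352/20⌋ = 7 → H; lat ⌊82.2855/10⌋ = 8 → I.
Square (2°×1°, digits 0–9): lon ⌊1.0352/2⌋ = 0; lat ⌊2.2855/1⌋ = 2.
Subsquare (5′×2.5′, letters a–x): lon ⌊1.0352/0.0833333⌋ = 12 → m; lat ⌊0.2855/0.0416667⌋ = 6 → g.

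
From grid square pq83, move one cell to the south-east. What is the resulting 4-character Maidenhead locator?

PQ92

Longitude square 8; +1 → 9.
Latitude square 3; −1 → 2.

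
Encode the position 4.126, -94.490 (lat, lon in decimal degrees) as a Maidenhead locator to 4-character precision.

Shift to the Maidenhead origin (180°W, 90°S): lon 85.51, lat 94.13.
Field: 85.51/20 → 4 → E, 94.13/10 → 9 → J; chars EJ.
Square: 5.51/2 → 2, 4.13/1 → 4; chars 24.

EJ24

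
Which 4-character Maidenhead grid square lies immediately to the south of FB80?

Latitude square 0; −1 → -1, wraps to 9, carry into field.
Latitude field B = 1; −1 → 0 = A.
The longitude characters are unchanged.

FA89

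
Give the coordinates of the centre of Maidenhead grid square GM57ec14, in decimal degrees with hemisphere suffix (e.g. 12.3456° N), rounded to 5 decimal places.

37.10208° N, 49.65417° W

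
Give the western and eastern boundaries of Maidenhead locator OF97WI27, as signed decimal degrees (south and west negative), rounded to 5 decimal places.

Field O=14, F=5: +14·20° lon, +5·10° lat → SW at lon 100°, lat -40°.
Square 9, 7: +9·2° lon, +7·1° lat → SW at lon 118°, lat -33°.
Subsquare w=22, i=8: +22·0.0833333° lon, +8·0.0416667° lat → SW at lon 119.833°, lat -32.6667°.
Extended square 2, 7: +2·0.00833333° lon, +7·0.00416667° lat → SW at lon 119.85°, lat -32.6375°.
Cell spans 0.00833333° lon × 0.00416667° lat.
west 119.85000, east 119.85833.

119.85000, 119.85833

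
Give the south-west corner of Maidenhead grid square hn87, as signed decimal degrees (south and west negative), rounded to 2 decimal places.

47.00, -24.00

Field H=7, N=13: +7·20° lon, +13·10° lat → SW at lon -40°, lat 40°.
Square 8, 7: +8·2° lon, +7·1° lat → SW at lon -24°, lat 47°.
latitude 47.00, longitude -24.00.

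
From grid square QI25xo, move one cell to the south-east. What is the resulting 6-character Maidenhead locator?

QI35an

Longitude subsquare x = 23; +1 → 24, wraps to 0 = a, carry into square.
Longitude square 2; +1 → 3.
Latitude subsquare o = 14; −1 → 13 = n.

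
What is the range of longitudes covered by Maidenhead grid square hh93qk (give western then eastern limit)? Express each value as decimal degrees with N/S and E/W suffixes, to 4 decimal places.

20.6667° W, 20.5833° W

Field H=7, H=7: +7·20° lon, +7·10° lat → SW at lon -40°, lat -20°.
Square 9, 3: +9·2° lon, +3·1° lat → SW at lon -22°, lat -17°.
Subsquare q=16, k=10: +16·0.0833333° lon, +10·0.0416667° lat → SW at lon -20.6667°, lat -16.5833°.
Cell spans 0.0833333° lon × 0.0416667° lat.
west 20.6667° W, east 20.5833° W.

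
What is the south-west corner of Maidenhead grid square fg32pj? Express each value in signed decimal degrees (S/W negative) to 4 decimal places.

-27.6250, -72.7500

Field F=5, G=6: +5·20° lon, +6·10° lat → SW at lon -80°, lat -30°.
Square 3, 2: +3·2° lon, +2·1° lat → SW at lon -74°, lat -28°.
Subsquare p=15, j=9: +15·0.0833333° lon, +9·0.0416667° lat → SW at lon -72.75°, lat -27.625°.
latitude -27.6250, longitude -72.7500.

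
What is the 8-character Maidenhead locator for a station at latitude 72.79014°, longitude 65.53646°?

MQ22ss49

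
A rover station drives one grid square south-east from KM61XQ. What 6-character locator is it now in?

KM71ap

Longitude subsquare x = 23; +1 → 24, wraps to 0 = a, carry into square.
Longitude square 6; +1 → 7.
Latitude subsquare q = 16; −1 → 15 = p.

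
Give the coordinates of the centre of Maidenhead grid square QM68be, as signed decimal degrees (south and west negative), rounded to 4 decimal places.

38.1875, 152.1250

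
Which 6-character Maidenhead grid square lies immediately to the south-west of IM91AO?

IM81xn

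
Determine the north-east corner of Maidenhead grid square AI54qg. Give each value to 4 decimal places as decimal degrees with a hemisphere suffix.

5.7083° S, 168.5833° W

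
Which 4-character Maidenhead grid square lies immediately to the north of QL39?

Latitude square 9; +1 → 10, wraps to 0, carry into field.
Latitude field L = 11; +1 → 12 = M.
The longitude characters are unchanged.

QM30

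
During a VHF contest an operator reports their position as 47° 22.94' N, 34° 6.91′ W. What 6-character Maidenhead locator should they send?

Add 180° to longitude and 90° to latitude: 145.8848, 137.3823.
Field: 145.8848/20 → 7 → H, 137.3823/10 → 13 → N; chars HN.
Square: 5.8848/2 → 2, 7.3823/1 → 7; chars 27.
Subsquare: 1.8848/0.0833333 → 22 → w, 0.3823/0.0416667 → 9 → j; chars wj.

HN27wj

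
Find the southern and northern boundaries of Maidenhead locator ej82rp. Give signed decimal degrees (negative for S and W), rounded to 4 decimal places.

2.6250, 2.6667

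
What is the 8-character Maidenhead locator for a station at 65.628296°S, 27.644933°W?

Offset from 180°W / 90°S: lon 152.35507°, lat 24.37170°.
Field: 152.35507/20 → 7 → H, 24.37170/10 → 2 → C; chars HC.
Square: 12.35507/2 → 6, 4.37170/1 → 4; chars 64.
Subsquare: 0.35507/0.0833333 → 4 → e, 0.37170/0.0416667 → 8 → i; chars ei.
Extended square: 0.02173/0.00833333 → 2, 0.03837/0.00416667 → 9; chars 29.

HC64ei29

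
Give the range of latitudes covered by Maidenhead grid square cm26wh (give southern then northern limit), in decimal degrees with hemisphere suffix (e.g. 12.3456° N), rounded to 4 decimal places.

36.2917° N, 36.3333° N

Field C=2, M=12: +2·20° lon, +12·10° lat → SW at lon -140°, lat 30°.
Square 2, 6: +2·2° lon, +6·1° lat → SW at lon -136°, lat 36°.
Subsquare w=22, h=7: +22·0.0833333° lon, +7·0.0416667° lat → SW at lon -134.167°, lat 36.2917°.
Cell spans 0.0833333° lon × 0.0416667° lat.
south 36.2917° N, north 36.3333° N.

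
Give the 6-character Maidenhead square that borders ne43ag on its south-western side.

Longitude subsquare a = 0; −1 → -1, wraps to 23 = x, carry into square.
Longitude square 4; −1 → 3.
Latitude subsquare g = 6; −1 → 5 = f.

NE33xf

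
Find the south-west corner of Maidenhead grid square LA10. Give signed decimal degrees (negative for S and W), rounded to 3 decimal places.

-90.000, 42.000

Field L=11, A=0: +11·20° lon, +0·10° lat → SW at lon 40°, lat -90°.
Square 1, 0: +1·2° lon, +0·1° lat → SW at lon 42°, lat -90°.
latitude -90.000, longitude 42.000.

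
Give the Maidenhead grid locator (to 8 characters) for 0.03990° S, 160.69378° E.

RI09ix30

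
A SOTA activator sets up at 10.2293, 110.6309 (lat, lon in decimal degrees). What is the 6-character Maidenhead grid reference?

Shift to the Maidenhead origin (180°W, 90°S): lon 290.6309, lat 100.2293.
Field: 290.6309/20 → 14 → O, 100.2293/10 → 10 → K; chars OK.
Square: 10.6309/2 → 5, 0.2293/1 → 0; chars 50.
Subsquare: 0.6309/0.0833333 → 7 → h, 0.2293/0.0416667 → 5 → f; chars hf.

OK50hf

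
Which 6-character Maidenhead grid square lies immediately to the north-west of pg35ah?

Longitude subsquare a = 0; −1 → -1, wraps to 23 = x, carry into square.
Longitude square 3; −1 → 2.
Latitude subsquare h = 7; +1 → 8 = i.

PG25xi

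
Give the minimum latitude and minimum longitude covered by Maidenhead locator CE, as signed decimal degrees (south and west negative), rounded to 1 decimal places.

-50.0, -140.0

Field C=2, E=4: +2·20° lon, +4·10° lat → SW at lon -140°, lat -50°.
latitude -50.0, longitude -140.0.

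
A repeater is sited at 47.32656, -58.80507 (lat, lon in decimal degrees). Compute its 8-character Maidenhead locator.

Offset from 180°W / 90°S: lon 121.19493°, lat 137.32656°.
Field: 121.19493/20 → 6 → G, 137.32656/10 → 13 → N; chars GN.
Square: 1.19493/2 → 0, 7.32656/1 → 7; chars 07.
Subsquare: 1.19493/0.0833333 → 14 → o, 0.32656/0.0416667 → 7 → h; chars oh.
Extended square: 0.02826/0.00833333 → 3, 0.03489/0.00416667 → 8; chars 38.

GN07oh38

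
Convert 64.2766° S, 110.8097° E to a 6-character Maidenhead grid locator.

OC55jr

Offset from 180°W / 90°S: lon 290.8097°, lat 25.7234°.
Field: 290.8097/20 → 14 → O, 25.7234/10 → 2 → C; chars OC.
Square: 10.8097/2 → 5, 5.7234/1 → 5; chars 55.
Subsquare: 0.8097/0.0833333 → 9 → j, 0.7234/0.0416667 → 17 → r; chars jr.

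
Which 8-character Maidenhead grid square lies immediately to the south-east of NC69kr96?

NC69lr05

Longitude extended square 9; +1 → 10, wraps to 0, carry into subsquare.
Longitude subsquare k = 10; +1 → 11 = l.
Latitude extended square 6; −1 → 5.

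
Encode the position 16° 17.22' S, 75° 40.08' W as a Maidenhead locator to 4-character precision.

FH23

Add 180° to longitude and 90° to latitude: 104.33, 73.71.
Field: lon ⌊104.33/20⌋ = 5 → F; lat ⌊73.71/10⌋ = 7 → H.
Square: lon ⌊4.33/2⌋ = 2; lat ⌊3.71/1⌋ = 3.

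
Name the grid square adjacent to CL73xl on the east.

Longitude subsquare x = 23; +1 → 24, wraps to 0 = a, carry into square.
Longitude square 7; +1 → 8.
The latitude characters are unchanged.

CL83al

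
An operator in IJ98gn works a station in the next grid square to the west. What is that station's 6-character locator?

Longitude subsquare g = 6; −1 → 5 = f.
The latitude characters are unchanged.

IJ98fn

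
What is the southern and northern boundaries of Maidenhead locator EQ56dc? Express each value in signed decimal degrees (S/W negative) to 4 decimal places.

Field E=4, Q=16: +4·20° lon, +16·10° lat → SW at lon -100°, lat 70°.
Square 5, 6: +5·2° lon, +6·1° lat → SW at lon -90°, lat 76°.
Subsquare d=3, c=2: +3·0.0833333° lon, +2·0.0416667° lat → SW at lon -89.75°, lat 76.0833°.
Cell spans 0.0833333° lon × 0.0416667° lat.
south 76.0833, north 76.1250.

76.0833, 76.1250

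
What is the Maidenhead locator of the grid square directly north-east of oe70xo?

OE80ap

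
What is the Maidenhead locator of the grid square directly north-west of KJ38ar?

KJ28xs

Longitude subsquare a = 0; −1 → -1, wraps to 23 = x, carry into square.
Longitude square 3; −1 → 2.
Latitude subsquare r = 17; +1 → 18 = s.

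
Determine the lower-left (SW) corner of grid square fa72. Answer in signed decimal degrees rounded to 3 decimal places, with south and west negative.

Field F=5, A=0: +5·20° lon, +0·10° lat → SW at lon -80°, lat -90°.
Square 7, 2: +7·2° lon, +2·1° lat → SW at lon -66°, lat -88°.
latitude -88.000, longitude -66.000.

-88.000, -66.000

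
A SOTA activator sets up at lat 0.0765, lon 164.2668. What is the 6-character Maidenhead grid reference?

RJ20db

Offset from 180°W / 90°S: lon 344.2668°, lat 90.0765°.
Field: 344.2668/20 → 17 → R, 90.0765/10 → 9 → J; chars RJ.
Square: 4.2668/2 → 2, 0.0765/1 → 0; chars 20.
Subsquare: 0.2668/0.0833333 → 3 → d, 0.0765/0.0416667 → 1 → b; chars db.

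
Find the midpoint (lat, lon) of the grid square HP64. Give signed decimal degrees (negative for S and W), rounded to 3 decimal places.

Field H=7, P=15: +7·20° lon, +15·10° lat → SW at lon -40°, lat 60°.
Square 6, 4: +6·2° lon, +4·1° lat → SW at lon -28°, lat 64°.
Cell spans 2° lon × 1° lat. Centre is SW corner plus half of each.
latitude 64.500, longitude -27.000.

64.500, -27.000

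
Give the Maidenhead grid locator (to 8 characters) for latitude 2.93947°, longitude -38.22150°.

Shift to the Maidenhead origin (180°W, 90°S): lon 141.77850, lat 92.93947.
Field: lon ⌊141.77850/20⌋ = 7 → H; lat ⌊92.93947/10⌋ = 9 → J.
Square: lon ⌊1.77850/2⌋ = 0; lat ⌊2.93947/1⌋ = 2.
Subsquare: lon ⌊1.77850/0.0833333⌋ = 21 → v; lat ⌊0.93947/0.0416667⌋ = 22 → w.
Extended square: lon ⌊0.02850/0.00833333⌋ = 3; lat ⌊0.02280/0.00416667⌋ = 5.

HJ02vw35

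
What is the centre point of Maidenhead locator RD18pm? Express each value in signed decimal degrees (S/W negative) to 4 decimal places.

-51.4792, 163.2917

Field R=17, D=3: +17·20° lon, +3·10° lat → SW at lon 160°, lat -60°.
Square 1, 8: +1·2° lon, +8·1° lat → SW at lon 162°, lat -52°.
Subsquare p=15, m=12: +15·0.0833333° lon, +12·0.0416667° lat → SW at lon 163.25°, lat -51.5°.
Cell spans 0.0833333° lon × 0.0416667° lat. Centre is SW corner plus half of each.
latitude -51.4792, longitude 163.2917.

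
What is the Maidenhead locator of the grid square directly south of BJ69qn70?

Latitude extended square 0; −1 → -1, wraps to 9, carry into subsquare.
Latitude subsquare n = 13; −1 → 12 = m.
The longitude characters are unchanged.

BJ69qm79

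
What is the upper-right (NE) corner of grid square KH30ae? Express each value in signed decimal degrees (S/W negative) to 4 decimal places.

Field K=10, H=7: +10·20° lon, +7·10° lat → SW at lon 20°, lat -20°.
Square 3, 0: +3·2° lon, +0·1° lat → SW at lon 26°, lat -20°.
Subsquare a=0, e=4: +0·0.0833333° lon, +4·0.0416667° lat → SW at lon 26°, lat -19.8333°.
Cell spans 0.0833333° lon × 0.0416667° lat. NE corner is SW corner plus one full cell.
latitude -19.7917, longitude 26.0833.

-19.7917, 26.0833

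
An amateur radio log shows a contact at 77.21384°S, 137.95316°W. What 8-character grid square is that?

Offset from 180°W / 90°S: lon 42.04684°, lat 12.78616°.
Field (20°×10°, letters A–R): lon ⌊42.04684/20⌋ = 2 → C; lat ⌊12.78616/10⌋ = 1 → B.
Square (2°×1°, digits 0–9): lon ⌊2.04684/2⌋ = 1; lat ⌊2.78616/1⌋ = 2.
Subsquare (5′×2.5′, letters a–x): lon ⌊0.04684/0.0833333⌋ = 0 → a; lat ⌊0.78616/0.0416667⌋ = 18 → s.
Extended square (30″×15″, digits 0–9): lon ⌊0.04684/0.00833333⌋ = 5; lat ⌊0.03616/0.00416667⌋ = 8.

CB12as58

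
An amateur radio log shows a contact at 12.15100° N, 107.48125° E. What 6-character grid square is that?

Shift to the Maidenhead origin (180°W, 90°S): lon 287.4812, lat 102.1510.
Field: lon ⌊287.4812/20⌋ = 14 → O; lat ⌊102.1510/10⌋ = 10 → K.
Square: lon ⌊7.4812/2⌋ = 3; lat ⌊2.1510/1⌋ = 2.
Subsquare: lon ⌊1.4812/0.0833333⌋ = 17 → r; lat ⌊0.1510/0.0416667⌋ = 3 → d.

OK32rd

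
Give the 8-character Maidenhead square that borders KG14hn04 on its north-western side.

KG14gn95

Longitude extended square 0; −1 → -1, wraps to 9, carry into subsquare.
Longitude subsquare h = 7; −1 → 6 = g.
Latitude extended square 4; +1 → 5.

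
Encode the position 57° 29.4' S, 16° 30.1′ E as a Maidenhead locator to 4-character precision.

Shift to the Maidenhead origin (180°W, 90°S): lon 196.50, lat 32.51.
Field (20°×10°, letters A–R): 196.50/20 → 9 → J, 32.51/10 → 3 → D; chars JD.
Square (2°×1°, digits 0–9): 16.50/2 → 8, 2.51/1 → 2; chars 82.

JD82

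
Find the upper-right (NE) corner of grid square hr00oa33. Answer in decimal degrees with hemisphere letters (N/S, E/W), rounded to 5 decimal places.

80.01667° N, 38.80000° W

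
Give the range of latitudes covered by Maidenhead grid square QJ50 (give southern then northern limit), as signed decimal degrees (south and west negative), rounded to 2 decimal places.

Field Q=16, J=9: +16·20° lon, +9·10° lat → SW at lon 140°, lat 0°.
Square 5, 0: +5·2° lon, +0·1° lat → SW at lon 150°, lat 0°.
Cell spans 2° lon × 1° lat.
south 0.00, north 1.00.

0.00, 1.00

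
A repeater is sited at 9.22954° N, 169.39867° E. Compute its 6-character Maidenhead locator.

RJ49qf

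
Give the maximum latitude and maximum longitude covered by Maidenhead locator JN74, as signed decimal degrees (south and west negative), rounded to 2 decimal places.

Field J=9, N=13: +9·20° lon, +13·10° lat → SW at lon 0°, lat 40°.
Square 7, 4: +7·2° lon, +4·1° lat → SW at lon 14°, lat 44°.
Cell spans 2° lon × 1° lat. NE corner is SW corner plus one full cell.
latitude 45.00, longitude 16.00.

45.00, 16.00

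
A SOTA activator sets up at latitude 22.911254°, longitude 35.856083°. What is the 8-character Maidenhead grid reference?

KL72wv28

Shift to the Maidenhead origin (180°W, 90°S): lon 215.85608, lat 112.91125.
Field (20°×10°, letters A–R): 215.85608/20 → 10 → K, 112.91125/10 → 11 → L; chars KL.
Square (2°×1°, digits 0–9): 15.85608/2 → 7, 2.91125/1 → 2; chars 72.
Subsquare (5′×2.5′, letters a–x): 1.85608/0.0833333 → 22 → w, 0.91125/0.0416667 → 21 → v; chars wv.
Extended square (30″×15″, digits 0–9): 0.02275/0.00833333 → 2, 0.03625/0.00416667 → 8; chars 28.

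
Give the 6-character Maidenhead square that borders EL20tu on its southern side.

Latitude subsquare u = 20; −1 → 19 = t.
The longitude characters are unchanged.

EL20tt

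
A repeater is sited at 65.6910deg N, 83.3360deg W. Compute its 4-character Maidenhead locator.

Offset from 180°W / 90°S: lon 96.66°, lat 155.69°.
Field: 96.66/20 → 4 → E, 155.69/10 → 15 → P; chars EP.
Square: 16.66/2 → 8, 5.69/1 → 5; chars 85.

EP85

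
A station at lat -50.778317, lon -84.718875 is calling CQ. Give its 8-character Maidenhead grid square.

Add 180° to longitude and 90° to latitude: 95.28113, 39.22168.
Field (20°×10°, letters A–R): 95.28113/20 → 4 → E, 39.22168/10 → 3 → D; chars ED.
Square (2°×1°, digits 0–9): 15.28113/2 → 7, 9.22168/1 → 9; chars 79.
Subsquare (5′×2.5′, letters a–x): 1.28113/0.0833333 → 15 → p, 0.22168/0.0416667 → 5 → f; chars pf.
Extended square (30″×15″, digits 0–9): 0.03113/0.00833333 → 3, 0.01335/0.00416667 → 3; chars 33.

ED79pf33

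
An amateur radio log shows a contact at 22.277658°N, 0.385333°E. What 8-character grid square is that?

JL02eg66

Add 180° to longitude and 90° to latitude: 180.38533, 112.27766.
Field (20°×10°, letters A–R): lon ⌊180.38533/20⌋ = 9 → J; lat ⌊112.27766/10⌋ = 11 → L.
Square (2°×1°, digits 0–9): lon ⌊0.38533/2⌋ = 0; lat ⌊2.27766/1⌋ = 2.
Subsquare (5′×2.5′, letters a–x): lon ⌊0.38533/0.0833333⌋ = 4 → e; lat ⌊0.27766/0.0416667⌋ = 6 → g.
Extended square (30″×15″, digits 0–9): lon ⌊0.05200/0.00833333⌋ = 6; lat ⌊0.02766/0.00416667⌋ = 6.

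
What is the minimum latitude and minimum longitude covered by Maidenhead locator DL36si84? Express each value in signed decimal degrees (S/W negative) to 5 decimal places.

26.35000, -112.43333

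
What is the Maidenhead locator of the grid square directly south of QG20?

QF29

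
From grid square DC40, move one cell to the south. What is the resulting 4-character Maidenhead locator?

Latitude square 0; −1 → -1, wraps to 9, carry into field.
Latitude field C = 2; −1 → 1 = B.
The longitude characters are unchanged.

DB49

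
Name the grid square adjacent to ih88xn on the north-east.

IH98ao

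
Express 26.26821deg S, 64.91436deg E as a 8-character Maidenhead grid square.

MG23kr95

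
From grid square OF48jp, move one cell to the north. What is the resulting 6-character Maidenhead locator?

OF48jq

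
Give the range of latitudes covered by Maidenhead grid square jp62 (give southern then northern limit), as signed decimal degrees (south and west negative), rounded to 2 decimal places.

62.00, 63.00

Field J=9, P=15: +9·20° lon, +15·10° lat → SW at lon 0°, lat 60°.
Square 6, 2: +6·2° lon, +2·1° lat → SW at lon 12°, lat 62°.
Cell spans 2° lon × 1° lat.
south 62.00, north 63.00.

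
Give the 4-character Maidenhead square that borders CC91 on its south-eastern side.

Longitude square 9; +1 → 10, wraps to 0, carry into field.
Longitude field C = 2; +1 → 3 = D.
Latitude square 1; −1 → 0.

DC00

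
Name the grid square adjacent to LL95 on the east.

ML05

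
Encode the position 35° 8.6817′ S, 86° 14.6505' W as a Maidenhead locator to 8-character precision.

EF64vu05

Shift to the Maidenhead origin (180°W, 90°S): lon 93.75583, lat 54.85531.
Field: lon ⌊93.75583/20⌋ = 4 → E; lat ⌊54.85531/10⌋ = 5 → F.
Square: lon ⌊13.75583/2⌋ = 6; lat ⌊4.85531/1⌋ = 4.
Subsquare: lon ⌊1.75583/0.0833333⌋ = 21 → v; lat ⌊0.85531/0.0416667⌋ = 20 → u.
Extended square: lon ⌊0.00583/0.00833333⌋ = 0; lat ⌊0.02197/0.00416667⌋ = 5.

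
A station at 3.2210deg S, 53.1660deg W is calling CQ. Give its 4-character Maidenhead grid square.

Offset from 180°W / 90°S: lon 126.83°, lat 86.78°.
Field: lon ⌊126.83/20⌋ = 6 → G; lat ⌊86.78/10⌋ = 8 → I.
Square: lon ⌊6.83/2⌋ = 3; lat ⌊6.78/1⌋ = 6.

GI36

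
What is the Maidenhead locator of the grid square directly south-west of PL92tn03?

Longitude extended square 0; −1 → -1, wraps to 9, carry into subsquare.
Longitude subsquare t = 19; −1 → 18 = s.
Latitude extended square 3; −1 → 2.

PL92sn92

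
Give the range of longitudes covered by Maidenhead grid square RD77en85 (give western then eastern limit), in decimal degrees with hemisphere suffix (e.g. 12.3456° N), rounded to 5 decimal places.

174.40000° E, 174.40833° E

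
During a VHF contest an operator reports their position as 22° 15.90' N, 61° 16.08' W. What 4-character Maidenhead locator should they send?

FL92

Shift to the Maidenhead origin (180°W, 90°S): lon 118.73, lat 112.27.
Field: 118.73/20 → 5 → F, 112.27/10 → 11 → L; chars FL.
Square: 18.73/2 → 9, 2.27/1 → 2; chars 92.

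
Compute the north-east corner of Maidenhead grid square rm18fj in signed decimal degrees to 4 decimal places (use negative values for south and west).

Field R=17, M=12: +17·20° lon, +12·10° lat → SW at lon 160°, lat 30°.
Square 1, 8: +1·2° lon, +8·1° lat → SW at lon 162°, lat 38°.
Subsquare f=5, j=9: +5·0.0833333° lon, +9·0.0416667° lat → SW at lon 162.417°, lat 38.375°.
Cell spans 0.0833333° lon × 0.0416667° lat. NE corner is SW corner plus one full cell.
latitude 38.4167, longitude 162.5000.

38.4167, 162.5000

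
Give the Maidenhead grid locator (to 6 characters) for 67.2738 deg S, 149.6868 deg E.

QC42ur

Add 180° to longitude and 90° to latitude: 329.6868, 22.7262.
Field (20°×10°, letters A–R): 329.6868/20 → 16 → Q, 22.7262/10 → 2 → C; chars QC.
Square (2°×1°, digits 0–9): 9.6868/2 → 4, 2.7262/1 → 2; chars 42.
Subsquare (5′×2.5′, letters a–x): 1.6868/0.0833333 → 20 → u, 0.7262/0.0416667 → 17 → r; chars ur.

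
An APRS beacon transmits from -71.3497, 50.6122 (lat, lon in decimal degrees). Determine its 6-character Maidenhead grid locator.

LB58hp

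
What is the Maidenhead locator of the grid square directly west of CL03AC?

BL93xc

Longitude subsquare a = 0; −1 → -1, wraps to 23 = x, carry into square.
Longitude square 0; −1 → -1, wraps to 9, carry into field.
Longitude field C = 2; −1 → 1 = B.
The latitude characters are unchanged.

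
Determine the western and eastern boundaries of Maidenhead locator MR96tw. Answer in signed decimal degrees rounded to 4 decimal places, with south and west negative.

Field M=12, R=17: +12·20° lon, +17·10° lat → SW at lon 60°, lat 80°.
Square 9, 6: +9·2° lon, +6·1° lat → SW at lon 78°, lat 86°.
Subsquare t=19, w=22: +19·0.0833333° lon, +22·0.0416667° lat → SW at lon 79.5833°, lat 86.9167°.
Cell spans 0.0833333° lon × 0.0416667° lat.
west 79.5833, east 79.6667.

79.5833, 79.6667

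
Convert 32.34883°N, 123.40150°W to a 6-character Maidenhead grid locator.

CM82hi

Add 180° to longitude and 90° to latitude: 56.5985, 122.3488.
Field (20°×10°, letters A–R): 56.5985/20 → 2 → C, 122.3488/10 → 12 → M; chars CM.
Square (2°×1°, digits 0–9): 16.5985/2 → 8, 2.3488/1 → 2; chars 82.
Subsquare (5′×2.5′, letters a–x): 0.5985/0.0833333 → 7 → h, 0.3488/0.0416667 → 8 → i; chars hi.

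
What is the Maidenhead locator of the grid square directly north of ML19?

MM10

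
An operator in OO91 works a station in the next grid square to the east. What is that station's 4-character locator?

Longitude square 9; +1 → 10, wraps to 0, carry into field.
Longitude field O = 14; +1 → 15 = P.
The latitude characters are unchanged.

PO01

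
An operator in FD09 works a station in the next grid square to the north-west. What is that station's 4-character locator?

Longitude square 0; −1 → -1, wraps to 9, carry into field.
Longitude field F = 5; −1 → 4 = E.
Latitude square 9; +1 → 10, wraps to 0, carry into field.
Latitude field D = 3; +1 → 4 = E.

EE90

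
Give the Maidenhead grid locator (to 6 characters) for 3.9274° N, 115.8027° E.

Shift to the Maidenhead origin (180°W, 90°S): lon 295.8027, lat 93.9274.
Field: 295.8027/20 → 14 → O, 93.9274/10 → 9 → J; chars OJ.
Square: 15.8027/2 → 7, 3.9274/1 → 3; chars 73.
Subsquare: 1.8027/0.0833333 → 21 → v, 0.9274/0.0416667 → 22 → w; chars vw.

OJ73vw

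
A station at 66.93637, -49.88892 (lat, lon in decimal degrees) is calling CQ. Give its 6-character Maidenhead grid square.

GP56bw

Shift to the Maidenhead origin (180°W, 90°S): lon 130.1111, lat 156.9364.
Field: lon ⌊130.1111/20⌋ = 6 → G; lat ⌊156.9364/10⌋ = 15 → P.
Square: lon ⌊10.1111/2⌋ = 5; lat ⌊6.9364/1⌋ = 6.
Subsquare: lon ⌊0.1111/0.0833333⌋ = 1 → b; lat ⌊0.9364/0.0416667⌋ = 22 → w.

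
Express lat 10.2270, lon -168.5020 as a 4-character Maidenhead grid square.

Offset from 180°W / 90°S: lon 11.50°, lat 100.23°.
Field (20°×10°, letters A–R): lon ⌊11.50/20⌋ = 0 → A; lat ⌊100.23/10⌋ = 10 → K.
Square (2°×1°, digits 0–9): lon ⌊11.50/2⌋ = 5; lat ⌊0.23/1⌋ = 0.

AK50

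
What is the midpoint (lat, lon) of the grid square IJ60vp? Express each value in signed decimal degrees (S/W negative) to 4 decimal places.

0.6458, -6.2083

Field I=8, J=9: +8·20° lon, +9·10° lat → SW at lon -20°, lat 0°.
Square 6, 0: +6·2° lon, +0·1° lat → SW at lon -8°, lat 0°.
Subsquare v=21, p=15: +21·0.0833333° lon, +15·0.0416667° lat → SW at lon -6.25°, lat 0.625°.
Cell spans 0.0833333° lon × 0.0416667° lat. Centre is SW corner plus half of each.
latitude 0.6458, longitude -6.2083.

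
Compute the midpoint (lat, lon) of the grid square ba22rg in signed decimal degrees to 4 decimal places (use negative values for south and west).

-87.7292, -154.5417

Field B=1, A=0: +1·20° lon, +0·10° lat → SW at lon -160°, lat -90°.
Square 2, 2: +2·2° lon, +2·1° lat → SW at lon -156°, lat -88°.
Subsquare r=17, g=6: +17·0.0833333° lon, +6·0.0416667° lat → SW at lon -154.583°, lat -87.75°.
Cell spans 0.0833333° lon × 0.0416667° lat. Centre is SW corner plus half of each.
latitude -87.7292, longitude -154.5417.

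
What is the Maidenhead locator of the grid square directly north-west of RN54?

Longitude square 5; −1 → 4.
Latitude square 4; +1 → 5.

RN45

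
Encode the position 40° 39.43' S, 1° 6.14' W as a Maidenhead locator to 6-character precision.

IE99ki

Shift to the Maidenhead origin (180°W, 90°S): lon 178.8977, lat 49.3428.
Field: 178.8977/20 → 8 → I, 49.3428/10 → 4 → E; chars IE.
Square: 18.8977/2 → 9, 9.3428/1 → 9; chars 99.
Subsquare: 0.8977/0.0833333 → 10 → k, 0.3428/0.0416667 → 8 → i; chars ki.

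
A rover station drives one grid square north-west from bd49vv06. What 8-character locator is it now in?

Longitude extended square 0; −1 → -1, wraps to 9, carry into subsquare.
Longitude subsquare v = 21; −1 → 20 = u.
Latitude extended square 6; +1 → 7.

BD49uv97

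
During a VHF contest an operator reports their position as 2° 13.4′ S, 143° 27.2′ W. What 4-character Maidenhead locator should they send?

Offset from 180°W / 90°S: lon 36.55°, lat 87.78°.
Field (20°×10°, letters A–R): 36.55/20 → 1 → B, 87.78/10 → 8 → I; chars BI.
Square (2°×1°, digits 0–9): 16.55/2 → 8, 7.78/1 → 7; chars 87.

BI87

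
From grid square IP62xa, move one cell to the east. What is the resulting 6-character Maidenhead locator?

IP72aa

Longitude subsquare x = 23; +1 → 24, wraps to 0 = a, carry into square.
Longitude square 6; +1 → 7.
The latitude characters are unchanged.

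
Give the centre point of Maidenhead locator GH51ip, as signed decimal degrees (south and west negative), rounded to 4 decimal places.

-18.3542, -49.2917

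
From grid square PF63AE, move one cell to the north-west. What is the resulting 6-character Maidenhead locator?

PF53xf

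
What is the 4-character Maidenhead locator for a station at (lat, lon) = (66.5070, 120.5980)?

PP06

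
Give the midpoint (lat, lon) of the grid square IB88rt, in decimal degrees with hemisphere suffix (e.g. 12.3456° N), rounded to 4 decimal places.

71.1875° S, 2.5417° W

Field I=8, B=1: +8·20° lon, +1·10° lat → SW at lon -20°, lat -80°.
Square 8, 8: +8·2° lon, +8·1° lat → SW at lon -4°, lat -72°.
Subsquare r=17, t=19: +17·0.0833333° lon, +19·0.0416667° lat → SW at lon -2.58333°, lat -71.2083°.
Cell spans 0.0833333° lon × 0.0416667° lat. Centre is SW corner plus half of each.
latitude 71.1875° S, longitude 2.5417° W.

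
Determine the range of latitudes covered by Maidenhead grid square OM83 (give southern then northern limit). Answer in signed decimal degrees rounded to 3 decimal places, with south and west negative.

33.000, 34.000

Field O=14, M=12: +14·20° lon, +12·10° lat → SW at lon 100°, lat 30°.
Square 8, 3: +8·2° lon, +3·1° lat → SW at lon 116°, lat 33°.
Cell spans 2° lon × 1° lat.
south 33.000, north 34.000.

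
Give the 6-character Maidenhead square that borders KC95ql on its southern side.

Latitude subsquare l = 11; −1 → 10 = k.
The longitude characters are unchanged.

KC95qk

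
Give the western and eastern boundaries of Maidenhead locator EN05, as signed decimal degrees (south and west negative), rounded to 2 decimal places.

Field E=4, N=13: +4·20° lon, +13·10° lat → SW at lon -100°, lat 40°.
Square 0, 5: +0·2° lon, +5·1° lat → SW at lon -100°, lat 45°.
Cell spans 2° lon × 1° lat.
west -100.00, east -98.00.

-100.00, -98.00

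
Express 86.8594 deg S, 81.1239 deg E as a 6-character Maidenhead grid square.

Add 180° to longitude and 90° to latitude: 261.1239, 3.1406.
Field: lon ⌊261.1239/20⌋ = 13 → N; lat ⌊3.1406/10⌋ = 0 → A.
Square: lon ⌊1.1239/2⌋ = 0; lat ⌊3.1406/1⌋ = 3.
Subsquare: lon ⌊1.1239/0.0833333⌋ = 13 → n; lat ⌊0.1406/0.0416667⌋ = 3 → d.

NA03nd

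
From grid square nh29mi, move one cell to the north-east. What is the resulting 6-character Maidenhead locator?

NH29nj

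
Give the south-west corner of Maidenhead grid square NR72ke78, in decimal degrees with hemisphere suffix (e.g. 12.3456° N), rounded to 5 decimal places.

82.20000° N, 94.89167° E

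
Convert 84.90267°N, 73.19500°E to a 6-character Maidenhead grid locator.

MR64ov

Shift to the Maidenhead origin (180°W, 90°S): lon 253.1950, lat 174.9027.
Field: 253.1950/20 → 12 → M, 174.9027/10 → 17 → R; chars MR.
Square: 13.1950/2 → 6, 4.9027/1 → 4; chars 64.
Subsquare: 1.1950/0.0833333 → 14 → o, 0.9027/0.0416667 → 21 → v; chars ov.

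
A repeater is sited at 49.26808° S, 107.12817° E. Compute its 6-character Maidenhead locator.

OE30nr

Add 180° to longitude and 90° to latitude: 287.1282, 40.7319.
Field: 287.1282/20 → 14 → O, 40.7319/10 → 4 → E; chars OE.
Square: 7.1282/2 → 3, 0.7319/1 → 0; chars 30.
Subsquare: 1.1282/0.0833333 → 13 → n, 0.7319/0.0416667 → 17 → r; chars nr.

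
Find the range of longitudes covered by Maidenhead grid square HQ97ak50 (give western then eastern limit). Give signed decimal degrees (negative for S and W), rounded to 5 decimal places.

-21.95833, -21.95000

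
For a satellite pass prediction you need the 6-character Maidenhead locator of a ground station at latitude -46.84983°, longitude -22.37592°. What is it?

Shift to the Maidenhead origin (180°W, 90°S): lon 157.6241, lat 43.1502.
Field (20°×10°, letters A–R): lon ⌊157.6241/20⌋ = 7 → H; lat ⌊43.1502/10⌋ = 4 → E.
Square (2°×1°, digits 0–9): lon ⌊17.6241/2⌋ = 8; lat ⌊3.1502/1⌋ = 3.
Subsquare (5′×2.5′, letters a–x): lon ⌊1.6241/0.0833333⌋ = 19 → t; lat ⌊0.1502/0.0416667⌋ = 3 → d.

HE83td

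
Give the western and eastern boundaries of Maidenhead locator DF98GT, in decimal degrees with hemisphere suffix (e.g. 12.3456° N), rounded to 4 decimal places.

101.5000° W, 101.4167° W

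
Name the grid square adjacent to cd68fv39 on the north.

CD68fw30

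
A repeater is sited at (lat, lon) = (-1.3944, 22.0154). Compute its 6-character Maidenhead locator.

KI18ao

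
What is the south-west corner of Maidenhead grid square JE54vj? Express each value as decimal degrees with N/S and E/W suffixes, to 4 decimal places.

45.6250° S, 11.7500° E

Field J=9, E=4: +9·20° lon, +4·10° lat → SW at lon 0°, lat -50°.
Square 5, 4: +5·2° lon, +4·1° lat → SW at lon 10°, lat -46°.
Subsquare v=21, j=9: +21·0.0833333° lon, +9·0.0416667° lat → SW at lon 11.75°, lat -45.625°.
latitude 45.6250° S, longitude 11.7500° E.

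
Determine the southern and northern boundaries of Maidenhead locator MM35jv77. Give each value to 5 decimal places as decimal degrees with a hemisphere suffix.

Field M=12, M=12: +12·20° lon, +12·10° lat → SW at lon 60°, lat 30°.
Square 3, 5: +3·2° lon, +5·1° lat → SW at lon 66°, lat 35°.
Subsquare j=9, v=21: +9·0.0833333° lon, +21·0.0416667° lat → SW at lon 66.75°, lat 35.875°.
Extended square 7, 7: +7·0.00833333° lon, +7·0.00416667° lat → SW at lon 66.8083°, lat 35.9042°.
Cell spans 0.00833333° lon × 0.00416667° lat.
south 35.90417° N, north 35.90833° N.

35.90417° N, 35.90833° N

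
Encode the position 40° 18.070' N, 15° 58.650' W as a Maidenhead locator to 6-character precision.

IN20ah

Add 180° to longitude and 90° to latitude: 164.0225, 130.3012.
Field: lon ⌊164.0225/20⌋ = 8 → I; lat ⌊130.3012/10⌋ = 13 → N.
Square: lon ⌊4.0225/2⌋ = 2; lat ⌊0.3012/1⌋ = 0.
Subsquare: lon ⌊0.0225/0.0833333⌋ = 0 → a; lat ⌊0.3012/0.0416667⌋ = 7 → h.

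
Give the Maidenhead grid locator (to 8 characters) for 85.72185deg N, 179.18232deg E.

RR95or13

Offset from 180°W / 90°S: lon 359.18232°, lat 175.72185°.
Field: lon ⌊359.18232/20⌋ = 17 → R; lat ⌊175.72185/10⌋ = 17 → R.
Square: lon ⌊19.18232/2⌋ = 9; lat ⌊5.72185/1⌋ = 5.
Subsquare: lon ⌊1.18232/0.0833333⌋ = 14 → o; lat ⌊0.72185/0.0416667⌋ = 17 → r.
Extended square: lon ⌊0.01565/0.00833333⌋ = 1; lat ⌊0.01352/0.00416667⌋ = 3.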